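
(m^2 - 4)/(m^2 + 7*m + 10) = (m - 2)/(m + 5)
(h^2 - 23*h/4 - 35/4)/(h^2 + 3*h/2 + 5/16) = 4*(h - 7)/(4*h + 1)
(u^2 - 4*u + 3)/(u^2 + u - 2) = (u - 3)/(u + 2)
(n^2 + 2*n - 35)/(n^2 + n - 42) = (n - 5)/(n - 6)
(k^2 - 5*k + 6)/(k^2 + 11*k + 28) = (k^2 - 5*k + 6)/(k^2 + 11*k + 28)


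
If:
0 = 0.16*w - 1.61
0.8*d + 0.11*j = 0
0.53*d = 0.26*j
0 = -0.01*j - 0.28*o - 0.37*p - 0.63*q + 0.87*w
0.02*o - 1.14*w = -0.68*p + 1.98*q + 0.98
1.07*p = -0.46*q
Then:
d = 0.00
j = 0.00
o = 39.89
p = 2.20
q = -5.13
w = 10.06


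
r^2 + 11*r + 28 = (r + 4)*(r + 7)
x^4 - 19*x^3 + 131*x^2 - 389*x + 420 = (x - 7)*(x - 5)*(x - 4)*(x - 3)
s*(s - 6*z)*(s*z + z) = s^3*z - 6*s^2*z^2 + s^2*z - 6*s*z^2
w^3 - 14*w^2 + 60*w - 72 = (w - 6)^2*(w - 2)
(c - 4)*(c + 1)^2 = c^3 - 2*c^2 - 7*c - 4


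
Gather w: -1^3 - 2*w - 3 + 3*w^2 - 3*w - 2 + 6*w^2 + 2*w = 9*w^2 - 3*w - 6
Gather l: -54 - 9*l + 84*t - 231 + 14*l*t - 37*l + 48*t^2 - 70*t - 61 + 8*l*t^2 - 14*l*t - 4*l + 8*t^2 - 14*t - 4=l*(8*t^2 - 50) + 56*t^2 - 350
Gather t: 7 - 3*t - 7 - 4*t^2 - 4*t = -4*t^2 - 7*t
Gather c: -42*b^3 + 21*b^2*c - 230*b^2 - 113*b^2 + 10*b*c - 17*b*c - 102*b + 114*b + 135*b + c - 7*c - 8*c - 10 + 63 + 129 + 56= -42*b^3 - 343*b^2 + 147*b + c*(21*b^2 - 7*b - 14) + 238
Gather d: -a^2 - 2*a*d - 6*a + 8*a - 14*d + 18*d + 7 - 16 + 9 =-a^2 + 2*a + d*(4 - 2*a)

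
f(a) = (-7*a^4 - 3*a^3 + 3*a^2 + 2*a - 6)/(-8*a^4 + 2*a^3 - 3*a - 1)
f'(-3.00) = -0.05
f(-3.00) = 0.68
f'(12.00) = 0.00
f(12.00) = 0.92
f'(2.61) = -0.03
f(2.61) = 1.04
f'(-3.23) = -0.05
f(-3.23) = 0.69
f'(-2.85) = -0.06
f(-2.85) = 0.67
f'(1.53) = -0.00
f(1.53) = 1.07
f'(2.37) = -0.03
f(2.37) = 1.05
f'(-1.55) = 0.12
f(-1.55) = 0.62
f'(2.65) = -0.03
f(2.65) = 1.04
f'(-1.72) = 0.02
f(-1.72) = 0.61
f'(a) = (32*a^3 - 6*a^2 + 3)*(-7*a^4 - 3*a^3 + 3*a^2 + 2*a - 6)/(-8*a^4 + 2*a^3 - 3*a - 1)^2 + (-28*a^3 - 9*a^2 + 6*a + 2)/(-8*a^4 + 2*a^3 - 3*a - 1) = (-38*a^6 + 48*a^5 + 105*a^4 - 154*a^3 + 36*a^2 - 6*a - 20)/(64*a^8 - 32*a^7 + 4*a^6 + 48*a^5 + 4*a^4 - 4*a^3 + 9*a^2 + 6*a + 1)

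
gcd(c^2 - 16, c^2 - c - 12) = c - 4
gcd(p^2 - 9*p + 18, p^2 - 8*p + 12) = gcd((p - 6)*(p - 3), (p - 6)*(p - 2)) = p - 6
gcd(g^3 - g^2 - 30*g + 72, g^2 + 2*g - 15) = g - 3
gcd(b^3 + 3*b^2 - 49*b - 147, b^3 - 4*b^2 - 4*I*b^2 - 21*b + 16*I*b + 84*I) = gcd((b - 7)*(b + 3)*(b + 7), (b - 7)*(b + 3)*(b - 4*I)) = b^2 - 4*b - 21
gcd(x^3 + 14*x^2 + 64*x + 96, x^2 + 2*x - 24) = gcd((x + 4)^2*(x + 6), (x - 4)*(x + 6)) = x + 6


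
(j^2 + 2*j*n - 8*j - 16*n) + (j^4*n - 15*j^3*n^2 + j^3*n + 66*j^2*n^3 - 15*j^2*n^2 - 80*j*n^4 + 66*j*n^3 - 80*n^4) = j^4*n - 15*j^3*n^2 + j^3*n + 66*j^2*n^3 - 15*j^2*n^2 + j^2 - 80*j*n^4 + 66*j*n^3 + 2*j*n - 8*j - 80*n^4 - 16*n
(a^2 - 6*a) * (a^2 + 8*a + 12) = a^4 + 2*a^3 - 36*a^2 - 72*a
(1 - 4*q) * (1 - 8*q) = 32*q^2 - 12*q + 1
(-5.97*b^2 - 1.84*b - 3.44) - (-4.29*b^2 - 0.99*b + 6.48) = -1.68*b^2 - 0.85*b - 9.92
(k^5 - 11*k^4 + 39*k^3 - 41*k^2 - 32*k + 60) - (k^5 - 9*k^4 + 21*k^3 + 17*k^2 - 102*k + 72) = -2*k^4 + 18*k^3 - 58*k^2 + 70*k - 12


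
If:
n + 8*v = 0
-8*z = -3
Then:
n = -8*v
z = 3/8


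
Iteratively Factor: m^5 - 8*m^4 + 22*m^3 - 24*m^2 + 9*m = (m)*(m^4 - 8*m^3 + 22*m^2 - 24*m + 9) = m*(m - 1)*(m^3 - 7*m^2 + 15*m - 9) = m*(m - 3)*(m - 1)*(m^2 - 4*m + 3) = m*(m - 3)^2*(m - 1)*(m - 1)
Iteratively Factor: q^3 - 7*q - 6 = (q + 2)*(q^2 - 2*q - 3) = (q - 3)*(q + 2)*(q + 1)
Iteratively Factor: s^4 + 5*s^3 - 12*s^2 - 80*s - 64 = (s - 4)*(s^3 + 9*s^2 + 24*s + 16) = (s - 4)*(s + 1)*(s^2 + 8*s + 16) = (s - 4)*(s + 1)*(s + 4)*(s + 4)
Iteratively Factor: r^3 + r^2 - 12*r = (r)*(r^2 + r - 12) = r*(r - 3)*(r + 4)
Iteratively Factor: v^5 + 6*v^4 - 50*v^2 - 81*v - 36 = (v - 3)*(v^4 + 9*v^3 + 27*v^2 + 31*v + 12) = (v - 3)*(v + 1)*(v^3 + 8*v^2 + 19*v + 12) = (v - 3)*(v + 1)*(v + 4)*(v^2 + 4*v + 3) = (v - 3)*(v + 1)^2*(v + 4)*(v + 3)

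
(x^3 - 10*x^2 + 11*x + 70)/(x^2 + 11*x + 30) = (x^3 - 10*x^2 + 11*x + 70)/(x^2 + 11*x + 30)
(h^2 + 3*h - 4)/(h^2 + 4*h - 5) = (h + 4)/(h + 5)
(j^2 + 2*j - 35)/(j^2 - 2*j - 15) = (j + 7)/(j + 3)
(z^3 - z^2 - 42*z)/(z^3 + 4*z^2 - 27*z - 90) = z*(z - 7)/(z^2 - 2*z - 15)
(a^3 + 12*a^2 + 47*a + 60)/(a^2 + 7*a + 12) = a + 5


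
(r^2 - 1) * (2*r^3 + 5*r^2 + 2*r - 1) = 2*r^5 + 5*r^4 - 6*r^2 - 2*r + 1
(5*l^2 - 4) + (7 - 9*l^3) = -9*l^3 + 5*l^2 + 3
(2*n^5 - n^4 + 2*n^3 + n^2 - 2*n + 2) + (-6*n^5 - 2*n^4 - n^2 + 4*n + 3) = -4*n^5 - 3*n^4 + 2*n^3 + 2*n + 5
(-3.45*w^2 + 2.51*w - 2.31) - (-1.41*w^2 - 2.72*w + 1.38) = -2.04*w^2 + 5.23*w - 3.69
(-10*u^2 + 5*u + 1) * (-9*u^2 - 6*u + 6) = 90*u^4 + 15*u^3 - 99*u^2 + 24*u + 6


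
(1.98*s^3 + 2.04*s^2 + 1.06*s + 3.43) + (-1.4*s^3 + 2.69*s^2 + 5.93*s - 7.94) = 0.58*s^3 + 4.73*s^2 + 6.99*s - 4.51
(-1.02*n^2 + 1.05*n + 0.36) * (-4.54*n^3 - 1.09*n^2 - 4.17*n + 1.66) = 4.6308*n^5 - 3.6552*n^4 + 1.4745*n^3 - 6.4641*n^2 + 0.2418*n + 0.5976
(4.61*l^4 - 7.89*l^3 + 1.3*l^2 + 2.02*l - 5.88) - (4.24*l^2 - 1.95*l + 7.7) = 4.61*l^4 - 7.89*l^3 - 2.94*l^2 + 3.97*l - 13.58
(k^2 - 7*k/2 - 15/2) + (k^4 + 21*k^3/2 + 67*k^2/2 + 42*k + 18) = k^4 + 21*k^3/2 + 69*k^2/2 + 77*k/2 + 21/2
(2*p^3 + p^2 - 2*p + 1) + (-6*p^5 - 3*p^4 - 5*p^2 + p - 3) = -6*p^5 - 3*p^4 + 2*p^3 - 4*p^2 - p - 2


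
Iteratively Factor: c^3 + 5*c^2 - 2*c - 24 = (c + 3)*(c^2 + 2*c - 8) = (c + 3)*(c + 4)*(c - 2)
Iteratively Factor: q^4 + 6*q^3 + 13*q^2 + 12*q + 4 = (q + 2)*(q^3 + 4*q^2 + 5*q + 2) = (q + 2)^2*(q^2 + 2*q + 1) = (q + 1)*(q + 2)^2*(q + 1)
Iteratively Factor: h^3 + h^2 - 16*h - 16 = (h - 4)*(h^2 + 5*h + 4) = (h - 4)*(h + 1)*(h + 4)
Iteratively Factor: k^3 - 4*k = (k - 2)*(k^2 + 2*k) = (k - 2)*(k + 2)*(k)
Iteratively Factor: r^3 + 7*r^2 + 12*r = (r)*(r^2 + 7*r + 12) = r*(r + 3)*(r + 4)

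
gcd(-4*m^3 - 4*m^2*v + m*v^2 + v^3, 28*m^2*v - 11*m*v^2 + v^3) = 1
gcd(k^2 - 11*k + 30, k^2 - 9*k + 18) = k - 6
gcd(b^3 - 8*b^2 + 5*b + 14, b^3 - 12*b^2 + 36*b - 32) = b - 2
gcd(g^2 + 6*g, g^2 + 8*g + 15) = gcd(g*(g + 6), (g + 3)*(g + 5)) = 1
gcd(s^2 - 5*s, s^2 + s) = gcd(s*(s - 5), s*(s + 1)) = s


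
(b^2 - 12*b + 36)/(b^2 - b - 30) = (b - 6)/(b + 5)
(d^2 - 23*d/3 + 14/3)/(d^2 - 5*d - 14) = (d - 2/3)/(d + 2)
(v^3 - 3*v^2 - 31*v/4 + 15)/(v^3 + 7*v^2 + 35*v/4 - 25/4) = (2*v^2 - 11*v + 12)/(2*v^2 + 9*v - 5)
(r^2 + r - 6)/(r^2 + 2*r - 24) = (r^2 + r - 6)/(r^2 + 2*r - 24)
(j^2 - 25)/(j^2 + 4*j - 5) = (j - 5)/(j - 1)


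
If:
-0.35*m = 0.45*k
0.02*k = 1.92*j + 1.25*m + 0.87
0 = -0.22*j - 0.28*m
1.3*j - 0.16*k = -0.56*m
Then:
No Solution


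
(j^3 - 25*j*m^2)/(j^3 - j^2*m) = (j^2 - 25*m^2)/(j*(j - m))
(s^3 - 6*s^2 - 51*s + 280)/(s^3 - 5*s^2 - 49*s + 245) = (s - 8)/(s - 7)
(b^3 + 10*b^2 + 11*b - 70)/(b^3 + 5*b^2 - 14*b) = (b + 5)/b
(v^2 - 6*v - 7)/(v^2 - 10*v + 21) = (v + 1)/(v - 3)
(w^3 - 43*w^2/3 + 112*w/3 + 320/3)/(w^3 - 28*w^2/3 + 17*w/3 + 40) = (w - 8)/(w - 3)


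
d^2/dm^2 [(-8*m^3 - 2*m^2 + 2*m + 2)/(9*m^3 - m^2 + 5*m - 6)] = 4*(-117*m^6 + 783*m^5 - 702*m^4 - 575*m^3 + 840*m^2 - 303*m + 13)/(729*m^9 - 243*m^8 + 1242*m^7 - 1729*m^6 + 1014*m^5 - 1713*m^4 + 1277*m^3 - 558*m^2 + 540*m - 216)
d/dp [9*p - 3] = 9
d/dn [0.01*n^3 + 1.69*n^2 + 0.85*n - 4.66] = 0.03*n^2 + 3.38*n + 0.85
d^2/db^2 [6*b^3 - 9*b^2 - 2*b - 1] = 36*b - 18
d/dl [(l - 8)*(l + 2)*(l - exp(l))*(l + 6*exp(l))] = (1 - exp(l))*(l - 8)*(l + 2)*(l + 6*exp(l)) + (l - 8)*(l + 2)*(l - exp(l))*(6*exp(l) + 1) + (l - 8)*(l - exp(l))*(l + 6*exp(l)) + (l + 2)*(l - exp(l))*(l + 6*exp(l))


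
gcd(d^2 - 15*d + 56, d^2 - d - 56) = d - 8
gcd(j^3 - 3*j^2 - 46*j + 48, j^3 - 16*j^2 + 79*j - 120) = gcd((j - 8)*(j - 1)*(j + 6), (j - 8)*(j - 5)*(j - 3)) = j - 8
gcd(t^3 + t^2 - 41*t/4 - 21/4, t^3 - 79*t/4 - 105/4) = t + 7/2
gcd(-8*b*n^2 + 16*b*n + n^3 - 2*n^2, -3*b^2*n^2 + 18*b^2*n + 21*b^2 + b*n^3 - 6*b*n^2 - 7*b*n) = 1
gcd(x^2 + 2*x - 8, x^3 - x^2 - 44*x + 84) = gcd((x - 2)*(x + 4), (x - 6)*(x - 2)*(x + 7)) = x - 2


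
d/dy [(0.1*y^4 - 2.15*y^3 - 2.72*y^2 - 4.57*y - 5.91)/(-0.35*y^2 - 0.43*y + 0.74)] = (-0.07*y^5 + 0.623499999999999*y^4 + 2.145*y^3 - 5.2029*y^2 - 8.1626*y - 5.9231)/(0.1225*y^4 + 0.301*y^3 - 0.3331*y^2 - 0.6364*y + 0.5476)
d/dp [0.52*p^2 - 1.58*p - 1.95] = 1.04*p - 1.58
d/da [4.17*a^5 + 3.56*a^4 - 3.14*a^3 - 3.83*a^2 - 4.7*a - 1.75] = 20.85*a^4 + 14.24*a^3 - 9.42*a^2 - 7.66*a - 4.7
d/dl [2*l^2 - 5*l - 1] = 4*l - 5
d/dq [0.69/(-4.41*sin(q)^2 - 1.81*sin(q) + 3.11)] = (6.0858*sin(q) + 1.2489)*cos(q)/(4.41*sin(q)^2 + 1.81*sin(q) - 3.11)^2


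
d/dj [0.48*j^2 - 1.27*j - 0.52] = 0.96*j - 1.27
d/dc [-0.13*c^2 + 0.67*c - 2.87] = 0.67 - 0.26*c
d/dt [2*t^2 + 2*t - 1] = 4*t + 2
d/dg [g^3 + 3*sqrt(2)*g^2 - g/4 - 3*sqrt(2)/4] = 3*g^2 + 6*sqrt(2)*g - 1/4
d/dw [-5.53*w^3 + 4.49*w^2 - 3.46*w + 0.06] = -16.59*w^2 + 8.98*w - 3.46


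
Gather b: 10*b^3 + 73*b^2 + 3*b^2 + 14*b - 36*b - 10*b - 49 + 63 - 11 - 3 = 10*b^3 + 76*b^2 - 32*b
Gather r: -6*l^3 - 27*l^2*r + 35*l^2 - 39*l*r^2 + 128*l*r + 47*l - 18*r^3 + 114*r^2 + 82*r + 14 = -6*l^3 + 35*l^2 + 47*l - 18*r^3 + r^2*(114 - 39*l) + r*(-27*l^2 + 128*l + 82) + 14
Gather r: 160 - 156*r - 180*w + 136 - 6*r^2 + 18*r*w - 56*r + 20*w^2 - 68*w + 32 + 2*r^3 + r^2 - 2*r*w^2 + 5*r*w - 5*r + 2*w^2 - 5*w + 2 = 2*r^3 - 5*r^2 + r*(-2*w^2 + 23*w - 217) + 22*w^2 - 253*w + 330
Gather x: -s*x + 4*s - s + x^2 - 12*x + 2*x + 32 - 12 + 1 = 3*s + x^2 + x*(-s - 10) + 21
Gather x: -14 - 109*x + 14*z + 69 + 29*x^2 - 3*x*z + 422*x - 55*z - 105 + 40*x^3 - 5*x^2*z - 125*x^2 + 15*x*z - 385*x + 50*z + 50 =40*x^3 + x^2*(-5*z - 96) + x*(12*z - 72) + 9*z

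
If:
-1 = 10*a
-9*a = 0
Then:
No Solution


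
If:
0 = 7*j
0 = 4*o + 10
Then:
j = 0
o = -5/2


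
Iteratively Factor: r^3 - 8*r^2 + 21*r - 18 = (r - 2)*(r^2 - 6*r + 9) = (r - 3)*(r - 2)*(r - 3)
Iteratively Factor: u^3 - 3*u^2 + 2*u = (u - 2)*(u^2 - u) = (u - 2)*(u - 1)*(u)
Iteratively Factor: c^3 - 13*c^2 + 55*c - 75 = (c - 5)*(c^2 - 8*c + 15) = (c - 5)*(c - 3)*(c - 5)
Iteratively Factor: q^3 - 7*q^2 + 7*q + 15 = (q + 1)*(q^2 - 8*q + 15) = (q - 5)*(q + 1)*(q - 3)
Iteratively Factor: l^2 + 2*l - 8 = (l - 2)*(l + 4)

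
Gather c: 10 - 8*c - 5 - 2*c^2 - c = -2*c^2 - 9*c + 5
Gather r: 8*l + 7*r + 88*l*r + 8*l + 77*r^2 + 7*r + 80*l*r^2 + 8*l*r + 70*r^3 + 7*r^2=16*l + 70*r^3 + r^2*(80*l + 84) + r*(96*l + 14)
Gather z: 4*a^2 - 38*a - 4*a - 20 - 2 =4*a^2 - 42*a - 22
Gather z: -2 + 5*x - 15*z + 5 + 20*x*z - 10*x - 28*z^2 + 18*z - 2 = -5*x - 28*z^2 + z*(20*x + 3) + 1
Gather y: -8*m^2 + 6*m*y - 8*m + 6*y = -8*m^2 - 8*m + y*(6*m + 6)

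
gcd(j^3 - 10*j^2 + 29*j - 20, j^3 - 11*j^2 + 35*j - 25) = j^2 - 6*j + 5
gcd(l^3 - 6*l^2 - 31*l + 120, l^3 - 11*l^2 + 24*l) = l^2 - 11*l + 24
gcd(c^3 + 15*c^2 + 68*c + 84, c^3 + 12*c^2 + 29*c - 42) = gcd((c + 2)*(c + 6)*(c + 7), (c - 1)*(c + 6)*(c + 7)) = c^2 + 13*c + 42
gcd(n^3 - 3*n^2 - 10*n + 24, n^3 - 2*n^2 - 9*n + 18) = n^2 + n - 6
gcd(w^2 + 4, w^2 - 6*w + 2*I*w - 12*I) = w + 2*I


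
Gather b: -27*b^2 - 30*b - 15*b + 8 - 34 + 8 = -27*b^2 - 45*b - 18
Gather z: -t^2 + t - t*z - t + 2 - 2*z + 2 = -t^2 + z*(-t - 2) + 4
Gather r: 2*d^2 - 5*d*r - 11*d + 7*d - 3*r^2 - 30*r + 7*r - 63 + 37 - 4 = 2*d^2 - 4*d - 3*r^2 + r*(-5*d - 23) - 30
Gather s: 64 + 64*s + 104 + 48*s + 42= 112*s + 210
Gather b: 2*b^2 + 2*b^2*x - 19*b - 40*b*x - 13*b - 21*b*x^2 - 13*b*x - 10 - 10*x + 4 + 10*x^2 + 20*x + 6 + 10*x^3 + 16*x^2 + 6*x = b^2*(2*x + 2) + b*(-21*x^2 - 53*x - 32) + 10*x^3 + 26*x^2 + 16*x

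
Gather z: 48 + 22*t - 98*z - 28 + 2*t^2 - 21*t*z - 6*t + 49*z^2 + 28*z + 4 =2*t^2 + 16*t + 49*z^2 + z*(-21*t - 70) + 24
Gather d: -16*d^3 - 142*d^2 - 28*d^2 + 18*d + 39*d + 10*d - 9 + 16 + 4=-16*d^3 - 170*d^2 + 67*d + 11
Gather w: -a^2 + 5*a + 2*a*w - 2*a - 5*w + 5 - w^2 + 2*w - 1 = -a^2 + 3*a - w^2 + w*(2*a - 3) + 4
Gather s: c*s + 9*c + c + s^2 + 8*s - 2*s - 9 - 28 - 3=10*c + s^2 + s*(c + 6) - 40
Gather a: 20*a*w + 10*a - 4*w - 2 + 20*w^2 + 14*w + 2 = a*(20*w + 10) + 20*w^2 + 10*w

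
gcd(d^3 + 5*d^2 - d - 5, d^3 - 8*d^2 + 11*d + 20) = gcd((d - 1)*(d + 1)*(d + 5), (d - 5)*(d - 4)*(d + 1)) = d + 1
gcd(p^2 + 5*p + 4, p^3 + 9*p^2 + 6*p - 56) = p + 4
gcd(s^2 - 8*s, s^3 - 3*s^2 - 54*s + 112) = s - 8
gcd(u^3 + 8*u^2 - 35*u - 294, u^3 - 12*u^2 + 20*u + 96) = u - 6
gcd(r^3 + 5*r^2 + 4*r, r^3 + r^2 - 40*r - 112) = r + 4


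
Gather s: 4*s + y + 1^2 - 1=4*s + y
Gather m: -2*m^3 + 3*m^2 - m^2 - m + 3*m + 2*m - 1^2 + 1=-2*m^3 + 2*m^2 + 4*m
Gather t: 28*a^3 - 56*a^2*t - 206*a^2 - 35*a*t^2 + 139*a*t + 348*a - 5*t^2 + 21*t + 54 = 28*a^3 - 206*a^2 + 348*a + t^2*(-35*a - 5) + t*(-56*a^2 + 139*a + 21) + 54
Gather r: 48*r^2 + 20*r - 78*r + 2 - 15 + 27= 48*r^2 - 58*r + 14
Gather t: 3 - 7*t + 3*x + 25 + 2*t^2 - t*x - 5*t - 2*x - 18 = 2*t^2 + t*(-x - 12) + x + 10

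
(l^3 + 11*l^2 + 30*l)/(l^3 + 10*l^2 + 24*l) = (l + 5)/(l + 4)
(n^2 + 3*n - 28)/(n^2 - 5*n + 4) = (n + 7)/(n - 1)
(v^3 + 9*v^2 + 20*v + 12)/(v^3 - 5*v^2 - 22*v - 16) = (v + 6)/(v - 8)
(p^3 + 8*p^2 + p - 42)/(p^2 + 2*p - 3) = (p^2 + 5*p - 14)/(p - 1)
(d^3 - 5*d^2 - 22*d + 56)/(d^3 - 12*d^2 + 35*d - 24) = (d^3 - 5*d^2 - 22*d + 56)/(d^3 - 12*d^2 + 35*d - 24)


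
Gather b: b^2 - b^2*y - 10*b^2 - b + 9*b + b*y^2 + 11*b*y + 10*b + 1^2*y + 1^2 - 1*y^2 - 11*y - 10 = b^2*(-y - 9) + b*(y^2 + 11*y + 18) - y^2 - 10*y - 9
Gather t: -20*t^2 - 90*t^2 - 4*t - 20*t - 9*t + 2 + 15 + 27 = -110*t^2 - 33*t + 44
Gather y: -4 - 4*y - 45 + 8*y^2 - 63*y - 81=8*y^2 - 67*y - 130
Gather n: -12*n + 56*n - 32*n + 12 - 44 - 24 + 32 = 12*n - 24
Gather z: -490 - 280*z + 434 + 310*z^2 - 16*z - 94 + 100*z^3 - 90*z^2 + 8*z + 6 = 100*z^3 + 220*z^2 - 288*z - 144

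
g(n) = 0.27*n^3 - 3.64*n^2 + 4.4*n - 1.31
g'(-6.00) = 77.24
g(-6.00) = -217.07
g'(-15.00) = 295.85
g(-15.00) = -1797.56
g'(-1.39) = 16.08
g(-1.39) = -15.18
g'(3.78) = -11.54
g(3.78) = -22.11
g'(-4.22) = 49.55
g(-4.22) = -104.99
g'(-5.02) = 61.36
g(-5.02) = -149.28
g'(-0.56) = 8.73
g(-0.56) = -4.96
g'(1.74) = -5.81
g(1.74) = -3.25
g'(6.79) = -7.69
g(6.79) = -54.73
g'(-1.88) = 20.95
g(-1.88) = -24.24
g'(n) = 0.81*n^2 - 7.28*n + 4.4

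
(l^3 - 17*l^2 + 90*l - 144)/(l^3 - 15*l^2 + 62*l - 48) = (l - 3)/(l - 1)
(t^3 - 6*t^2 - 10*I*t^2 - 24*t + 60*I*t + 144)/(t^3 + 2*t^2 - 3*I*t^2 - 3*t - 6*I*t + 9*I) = (t^3 + t^2*(-6 - 10*I) + t*(-24 + 60*I) + 144)/(t^3 + t^2*(2 - 3*I) + t*(-3 - 6*I) + 9*I)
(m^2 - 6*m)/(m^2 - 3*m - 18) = m/(m + 3)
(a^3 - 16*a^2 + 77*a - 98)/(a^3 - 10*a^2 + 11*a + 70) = (a^2 - 9*a + 14)/(a^2 - 3*a - 10)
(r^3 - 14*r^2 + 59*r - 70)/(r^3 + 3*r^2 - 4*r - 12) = (r^2 - 12*r + 35)/(r^2 + 5*r + 6)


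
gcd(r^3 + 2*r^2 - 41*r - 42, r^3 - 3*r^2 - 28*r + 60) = r - 6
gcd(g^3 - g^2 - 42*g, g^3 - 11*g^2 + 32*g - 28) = g - 7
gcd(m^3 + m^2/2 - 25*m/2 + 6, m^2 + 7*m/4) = 1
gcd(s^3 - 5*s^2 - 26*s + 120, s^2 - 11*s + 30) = s - 6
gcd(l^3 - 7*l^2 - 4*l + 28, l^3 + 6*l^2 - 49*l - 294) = l - 7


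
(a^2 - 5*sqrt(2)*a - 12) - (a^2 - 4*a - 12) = -5*sqrt(2)*a + 4*a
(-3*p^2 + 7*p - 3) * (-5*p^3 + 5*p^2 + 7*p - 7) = 15*p^5 - 50*p^4 + 29*p^3 + 55*p^2 - 70*p + 21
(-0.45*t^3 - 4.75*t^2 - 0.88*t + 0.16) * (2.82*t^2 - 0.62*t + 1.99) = -1.269*t^5 - 13.116*t^4 - 0.4321*t^3 - 8.4557*t^2 - 1.8504*t + 0.3184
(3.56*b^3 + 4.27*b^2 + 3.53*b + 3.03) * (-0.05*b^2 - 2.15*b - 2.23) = -0.178*b^5 - 7.8675*b^4 - 17.2958*b^3 - 17.2631*b^2 - 14.3864*b - 6.7569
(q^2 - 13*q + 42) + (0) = q^2 - 13*q + 42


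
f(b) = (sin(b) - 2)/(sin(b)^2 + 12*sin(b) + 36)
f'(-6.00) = 0.04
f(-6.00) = -0.04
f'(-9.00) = -0.05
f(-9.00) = -0.08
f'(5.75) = 0.05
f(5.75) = -0.08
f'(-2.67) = -0.05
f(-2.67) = -0.08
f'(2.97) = -0.04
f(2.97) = -0.05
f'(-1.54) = 0.00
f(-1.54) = -0.12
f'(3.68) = -0.05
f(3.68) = -0.08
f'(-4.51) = -0.01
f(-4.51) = -0.02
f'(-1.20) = 0.03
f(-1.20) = -0.11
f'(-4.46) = -0.01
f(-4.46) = -0.02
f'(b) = (-2*sin(b)*cos(b) - 12*cos(b))*(sin(b) - 2)/(sin(b)^2 + 12*sin(b) + 36)^2 + cos(b)/(sin(b)^2 + 12*sin(b) + 36)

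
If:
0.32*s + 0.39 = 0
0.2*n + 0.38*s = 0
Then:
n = 2.32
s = -1.22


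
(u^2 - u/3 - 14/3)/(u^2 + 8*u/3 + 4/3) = (3*u - 7)/(3*u + 2)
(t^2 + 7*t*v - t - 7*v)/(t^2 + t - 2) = (t + 7*v)/(t + 2)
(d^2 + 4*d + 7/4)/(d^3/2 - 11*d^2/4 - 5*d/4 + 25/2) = (4*d^2 + 16*d + 7)/(2*d^3 - 11*d^2 - 5*d + 50)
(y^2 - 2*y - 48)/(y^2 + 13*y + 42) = (y - 8)/(y + 7)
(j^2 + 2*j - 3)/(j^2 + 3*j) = (j - 1)/j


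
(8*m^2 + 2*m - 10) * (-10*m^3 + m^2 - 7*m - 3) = -80*m^5 - 12*m^4 + 46*m^3 - 48*m^2 + 64*m + 30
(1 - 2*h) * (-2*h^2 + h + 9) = 4*h^3 - 4*h^2 - 17*h + 9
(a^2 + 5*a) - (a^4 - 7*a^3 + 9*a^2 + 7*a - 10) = -a^4 + 7*a^3 - 8*a^2 - 2*a + 10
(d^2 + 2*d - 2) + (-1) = d^2 + 2*d - 3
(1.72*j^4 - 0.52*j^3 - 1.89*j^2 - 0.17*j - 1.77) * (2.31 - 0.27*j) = -0.4644*j^5 + 4.1136*j^4 - 0.6909*j^3 - 4.32*j^2 + 0.0852*j - 4.0887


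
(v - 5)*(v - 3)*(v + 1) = v^3 - 7*v^2 + 7*v + 15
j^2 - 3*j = j*(j - 3)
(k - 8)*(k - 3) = k^2 - 11*k + 24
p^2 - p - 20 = (p - 5)*(p + 4)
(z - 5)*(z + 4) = z^2 - z - 20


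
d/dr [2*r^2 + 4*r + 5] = 4*r + 4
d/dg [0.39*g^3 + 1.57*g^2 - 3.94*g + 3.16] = 1.17*g^2 + 3.14*g - 3.94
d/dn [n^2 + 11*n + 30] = 2*n + 11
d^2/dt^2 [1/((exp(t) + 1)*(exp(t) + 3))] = 4*(exp(3*t) + 3*exp(2*t) + exp(t) - 3)*exp(t)/(exp(6*t) + 12*exp(5*t) + 57*exp(4*t) + 136*exp(3*t) + 171*exp(2*t) + 108*exp(t) + 27)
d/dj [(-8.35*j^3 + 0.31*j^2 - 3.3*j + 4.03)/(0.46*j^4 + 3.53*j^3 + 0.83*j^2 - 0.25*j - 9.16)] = (3.841*j^6 - 0.285200000000003*j^5 - 3.4708*j^4 + 20.0578*j^3 + 189.4418*j^2 - 12.369*j + 31.2355)/(0.2116*j^8 + 3.2476*j^7 + 13.2245*j^6 + 5.6298*j^5 - 9.5033*j^4 - 65.0846*j^3 - 15.1431*j^2 + 4.58*j + 83.9056)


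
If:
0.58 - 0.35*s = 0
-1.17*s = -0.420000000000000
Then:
No Solution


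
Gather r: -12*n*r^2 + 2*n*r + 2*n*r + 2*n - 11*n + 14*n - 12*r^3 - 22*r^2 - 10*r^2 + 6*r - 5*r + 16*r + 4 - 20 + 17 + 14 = 5*n - 12*r^3 + r^2*(-12*n - 32) + r*(4*n + 17) + 15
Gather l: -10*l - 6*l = -16*l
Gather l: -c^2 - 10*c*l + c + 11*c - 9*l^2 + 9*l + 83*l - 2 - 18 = -c^2 + 12*c - 9*l^2 + l*(92 - 10*c) - 20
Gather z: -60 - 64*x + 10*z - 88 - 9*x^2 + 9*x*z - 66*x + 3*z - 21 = -9*x^2 - 130*x + z*(9*x + 13) - 169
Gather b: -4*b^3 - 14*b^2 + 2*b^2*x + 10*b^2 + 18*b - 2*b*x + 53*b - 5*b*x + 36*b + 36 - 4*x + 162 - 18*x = -4*b^3 + b^2*(2*x - 4) + b*(107 - 7*x) - 22*x + 198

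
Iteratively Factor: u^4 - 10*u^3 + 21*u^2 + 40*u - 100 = (u - 5)*(u^3 - 5*u^2 - 4*u + 20) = (u - 5)*(u + 2)*(u^2 - 7*u + 10) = (u - 5)^2*(u + 2)*(u - 2)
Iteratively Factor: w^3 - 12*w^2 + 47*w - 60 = (w - 5)*(w^2 - 7*w + 12) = (w - 5)*(w - 3)*(w - 4)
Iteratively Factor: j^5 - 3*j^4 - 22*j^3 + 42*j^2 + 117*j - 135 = (j - 1)*(j^4 - 2*j^3 - 24*j^2 + 18*j + 135) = (j - 5)*(j - 1)*(j^3 + 3*j^2 - 9*j - 27) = (j - 5)*(j - 3)*(j - 1)*(j^2 + 6*j + 9) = (j - 5)*(j - 3)*(j - 1)*(j + 3)*(j + 3)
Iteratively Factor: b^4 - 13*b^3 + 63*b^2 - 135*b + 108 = (b - 3)*(b^3 - 10*b^2 + 33*b - 36) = (b - 4)*(b - 3)*(b^2 - 6*b + 9) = (b - 4)*(b - 3)^2*(b - 3)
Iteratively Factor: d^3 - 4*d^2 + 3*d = (d - 3)*(d^2 - d) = (d - 3)*(d - 1)*(d)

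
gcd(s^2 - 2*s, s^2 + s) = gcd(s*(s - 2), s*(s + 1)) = s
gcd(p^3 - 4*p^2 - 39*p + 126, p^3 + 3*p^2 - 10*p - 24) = p - 3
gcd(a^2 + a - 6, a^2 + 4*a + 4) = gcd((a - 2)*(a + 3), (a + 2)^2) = 1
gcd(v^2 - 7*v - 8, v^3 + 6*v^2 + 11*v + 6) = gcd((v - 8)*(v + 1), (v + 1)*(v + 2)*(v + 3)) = v + 1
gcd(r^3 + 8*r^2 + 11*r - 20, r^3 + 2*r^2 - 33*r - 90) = r + 5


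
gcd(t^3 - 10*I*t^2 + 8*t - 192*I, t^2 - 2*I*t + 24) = t^2 - 2*I*t + 24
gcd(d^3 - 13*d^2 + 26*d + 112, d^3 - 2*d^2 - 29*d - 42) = d^2 - 5*d - 14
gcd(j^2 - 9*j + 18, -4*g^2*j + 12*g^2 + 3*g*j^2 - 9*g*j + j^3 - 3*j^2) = j - 3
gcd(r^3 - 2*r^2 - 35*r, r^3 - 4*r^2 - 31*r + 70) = r^2 - 2*r - 35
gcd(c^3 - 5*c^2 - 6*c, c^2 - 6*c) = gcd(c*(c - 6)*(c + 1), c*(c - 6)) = c^2 - 6*c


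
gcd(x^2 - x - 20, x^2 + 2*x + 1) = 1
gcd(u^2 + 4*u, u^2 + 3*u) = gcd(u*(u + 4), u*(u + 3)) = u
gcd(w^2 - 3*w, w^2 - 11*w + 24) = w - 3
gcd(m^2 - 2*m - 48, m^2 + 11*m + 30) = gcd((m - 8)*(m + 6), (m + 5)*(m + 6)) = m + 6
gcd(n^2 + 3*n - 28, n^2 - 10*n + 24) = n - 4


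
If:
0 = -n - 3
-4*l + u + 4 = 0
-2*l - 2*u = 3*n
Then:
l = 17/10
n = -3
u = 14/5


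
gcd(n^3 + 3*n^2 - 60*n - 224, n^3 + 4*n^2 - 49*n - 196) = n^2 + 11*n + 28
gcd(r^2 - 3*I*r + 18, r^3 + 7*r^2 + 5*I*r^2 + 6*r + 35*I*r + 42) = 1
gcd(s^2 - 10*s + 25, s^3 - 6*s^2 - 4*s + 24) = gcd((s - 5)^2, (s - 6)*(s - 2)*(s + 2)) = 1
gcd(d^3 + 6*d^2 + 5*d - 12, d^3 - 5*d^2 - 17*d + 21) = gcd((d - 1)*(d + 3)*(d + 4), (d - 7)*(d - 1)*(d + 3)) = d^2 + 2*d - 3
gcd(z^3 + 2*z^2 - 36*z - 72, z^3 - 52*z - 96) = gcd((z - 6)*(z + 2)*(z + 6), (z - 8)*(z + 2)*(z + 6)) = z^2 + 8*z + 12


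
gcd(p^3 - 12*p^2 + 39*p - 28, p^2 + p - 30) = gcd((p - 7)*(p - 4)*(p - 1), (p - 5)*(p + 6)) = 1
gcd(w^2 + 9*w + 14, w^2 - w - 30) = 1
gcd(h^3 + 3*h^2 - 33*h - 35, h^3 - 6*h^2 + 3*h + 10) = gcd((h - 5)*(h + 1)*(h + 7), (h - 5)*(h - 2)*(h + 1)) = h^2 - 4*h - 5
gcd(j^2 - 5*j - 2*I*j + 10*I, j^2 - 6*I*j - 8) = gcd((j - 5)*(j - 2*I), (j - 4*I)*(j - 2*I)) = j - 2*I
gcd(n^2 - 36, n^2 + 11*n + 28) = 1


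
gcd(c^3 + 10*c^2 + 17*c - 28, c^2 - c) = c - 1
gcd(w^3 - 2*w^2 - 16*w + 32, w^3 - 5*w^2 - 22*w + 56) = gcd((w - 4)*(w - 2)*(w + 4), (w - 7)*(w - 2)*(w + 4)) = w^2 + 2*w - 8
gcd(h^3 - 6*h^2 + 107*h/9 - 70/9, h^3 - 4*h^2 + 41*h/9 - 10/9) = h^2 - 11*h/3 + 10/3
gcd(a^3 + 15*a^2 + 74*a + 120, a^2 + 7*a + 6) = a + 6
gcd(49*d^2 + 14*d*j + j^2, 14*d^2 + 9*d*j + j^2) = 7*d + j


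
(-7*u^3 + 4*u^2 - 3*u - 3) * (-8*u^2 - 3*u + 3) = 56*u^5 - 11*u^4 - 9*u^3 + 45*u^2 - 9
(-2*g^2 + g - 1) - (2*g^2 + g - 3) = 2 - 4*g^2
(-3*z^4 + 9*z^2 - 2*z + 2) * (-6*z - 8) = 18*z^5 + 24*z^4 - 54*z^3 - 60*z^2 + 4*z - 16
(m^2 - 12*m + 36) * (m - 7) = m^3 - 19*m^2 + 120*m - 252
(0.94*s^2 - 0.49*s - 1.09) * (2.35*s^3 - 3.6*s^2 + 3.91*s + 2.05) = 2.209*s^5 - 4.5355*s^4 + 2.8779*s^3 + 3.9351*s^2 - 5.2664*s - 2.2345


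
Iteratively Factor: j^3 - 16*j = (j)*(j^2 - 16) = j*(j + 4)*(j - 4)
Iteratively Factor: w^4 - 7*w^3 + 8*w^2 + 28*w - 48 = (w - 3)*(w^3 - 4*w^2 - 4*w + 16) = (w - 4)*(w - 3)*(w^2 - 4) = (w - 4)*(w - 3)*(w + 2)*(w - 2)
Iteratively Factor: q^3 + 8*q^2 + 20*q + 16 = (q + 2)*(q^2 + 6*q + 8) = (q + 2)*(q + 4)*(q + 2)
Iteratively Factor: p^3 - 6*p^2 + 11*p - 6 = (p - 2)*(p^2 - 4*p + 3) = (p - 3)*(p - 2)*(p - 1)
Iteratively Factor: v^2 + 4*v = (v)*(v + 4)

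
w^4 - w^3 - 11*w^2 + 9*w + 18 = (w - 3)*(w - 2)*(w + 1)*(w + 3)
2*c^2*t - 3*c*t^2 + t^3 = t*(-2*c + t)*(-c + t)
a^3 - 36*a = a*(a - 6)*(a + 6)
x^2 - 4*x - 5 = (x - 5)*(x + 1)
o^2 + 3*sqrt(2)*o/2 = o*(o + 3*sqrt(2)/2)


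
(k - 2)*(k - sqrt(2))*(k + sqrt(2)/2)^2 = k^4 - 2*k^3 - 3*k^2/2 - sqrt(2)*k/2 + 3*k + sqrt(2)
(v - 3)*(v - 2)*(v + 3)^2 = v^4 + v^3 - 15*v^2 - 9*v + 54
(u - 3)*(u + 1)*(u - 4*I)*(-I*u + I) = -I*u^4 - 4*u^3 + 3*I*u^3 + 12*u^2 + I*u^2 + 4*u - 3*I*u - 12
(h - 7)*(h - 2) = h^2 - 9*h + 14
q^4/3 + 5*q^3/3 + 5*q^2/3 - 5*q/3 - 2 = (q/3 + 1)*(q - 1)*(q + 1)*(q + 2)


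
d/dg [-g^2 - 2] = -2*g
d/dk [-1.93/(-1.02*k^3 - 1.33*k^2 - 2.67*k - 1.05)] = (-5.9058*k^2 - 5.1338*k - 5.1531)/(1.02*k^3 + 1.33*k^2 + 2.67*k + 1.05)^2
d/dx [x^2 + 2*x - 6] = 2*x + 2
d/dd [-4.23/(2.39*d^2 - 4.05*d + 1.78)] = (20.2194*d - 17.1315)/(2.39*d^2 - 4.05*d + 1.78)^2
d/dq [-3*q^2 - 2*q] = -6*q - 2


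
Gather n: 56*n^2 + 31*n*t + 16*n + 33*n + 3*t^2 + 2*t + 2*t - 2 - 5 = 56*n^2 + n*(31*t + 49) + 3*t^2 + 4*t - 7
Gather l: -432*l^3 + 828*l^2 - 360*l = -432*l^3 + 828*l^2 - 360*l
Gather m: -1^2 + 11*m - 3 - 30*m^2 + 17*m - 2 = -30*m^2 + 28*m - 6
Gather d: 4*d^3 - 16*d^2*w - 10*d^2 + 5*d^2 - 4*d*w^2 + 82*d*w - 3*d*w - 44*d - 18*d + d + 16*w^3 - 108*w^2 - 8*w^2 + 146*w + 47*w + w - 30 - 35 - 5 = 4*d^3 + d^2*(-16*w - 5) + d*(-4*w^2 + 79*w - 61) + 16*w^3 - 116*w^2 + 194*w - 70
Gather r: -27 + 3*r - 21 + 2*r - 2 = 5*r - 50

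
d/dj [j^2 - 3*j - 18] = 2*j - 3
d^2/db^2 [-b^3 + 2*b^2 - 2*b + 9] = 4 - 6*b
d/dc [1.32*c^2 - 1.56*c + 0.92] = 2.64*c - 1.56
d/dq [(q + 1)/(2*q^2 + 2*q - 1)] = (-2*q^2 - 4*q - 3)/(4*q^4 + 8*q^3 - 4*q + 1)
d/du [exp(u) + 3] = exp(u)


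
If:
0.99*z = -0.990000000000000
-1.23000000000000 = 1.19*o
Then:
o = -1.03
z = -1.00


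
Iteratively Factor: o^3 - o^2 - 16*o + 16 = (o - 1)*(o^2 - 16) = (o - 1)*(o + 4)*(o - 4)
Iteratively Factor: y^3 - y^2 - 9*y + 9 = (y + 3)*(y^2 - 4*y + 3) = (y - 3)*(y + 3)*(y - 1)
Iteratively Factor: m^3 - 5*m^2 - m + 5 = (m + 1)*(m^2 - 6*m + 5) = (m - 5)*(m + 1)*(m - 1)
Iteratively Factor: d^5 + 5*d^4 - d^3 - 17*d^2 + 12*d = (d + 3)*(d^4 + 2*d^3 - 7*d^2 + 4*d) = (d - 1)*(d + 3)*(d^3 + 3*d^2 - 4*d) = (d - 1)^2*(d + 3)*(d^2 + 4*d) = (d - 1)^2*(d + 3)*(d + 4)*(d)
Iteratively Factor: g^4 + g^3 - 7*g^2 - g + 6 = (g + 1)*(g^3 - 7*g + 6) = (g - 2)*(g + 1)*(g^2 + 2*g - 3) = (g - 2)*(g - 1)*(g + 1)*(g + 3)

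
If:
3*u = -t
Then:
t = -3*u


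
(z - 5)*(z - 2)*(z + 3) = z^3 - 4*z^2 - 11*z + 30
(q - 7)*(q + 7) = q^2 - 49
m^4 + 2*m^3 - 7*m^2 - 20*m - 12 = (m - 3)*(m + 1)*(m + 2)^2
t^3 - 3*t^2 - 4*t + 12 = (t - 3)*(t - 2)*(t + 2)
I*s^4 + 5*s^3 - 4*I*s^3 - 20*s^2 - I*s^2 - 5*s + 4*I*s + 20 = (s - 4)*(s + 1)*(s - 5*I)*(I*s - I)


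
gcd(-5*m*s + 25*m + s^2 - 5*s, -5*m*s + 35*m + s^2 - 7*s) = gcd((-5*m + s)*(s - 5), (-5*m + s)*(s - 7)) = -5*m + s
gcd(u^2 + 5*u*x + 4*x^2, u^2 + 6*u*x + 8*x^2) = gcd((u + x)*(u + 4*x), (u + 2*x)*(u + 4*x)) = u + 4*x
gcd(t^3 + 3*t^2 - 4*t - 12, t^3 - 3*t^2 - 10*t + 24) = t^2 + t - 6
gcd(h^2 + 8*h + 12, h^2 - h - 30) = 1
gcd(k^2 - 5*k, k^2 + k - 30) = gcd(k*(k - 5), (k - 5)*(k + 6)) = k - 5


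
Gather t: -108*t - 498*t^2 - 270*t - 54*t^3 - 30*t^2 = -54*t^3 - 528*t^2 - 378*t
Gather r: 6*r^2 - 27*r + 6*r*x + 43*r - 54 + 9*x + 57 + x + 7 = 6*r^2 + r*(6*x + 16) + 10*x + 10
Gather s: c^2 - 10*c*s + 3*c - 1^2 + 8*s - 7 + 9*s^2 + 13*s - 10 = c^2 + 3*c + 9*s^2 + s*(21 - 10*c) - 18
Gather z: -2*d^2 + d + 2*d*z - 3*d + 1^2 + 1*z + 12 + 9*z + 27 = -2*d^2 - 2*d + z*(2*d + 10) + 40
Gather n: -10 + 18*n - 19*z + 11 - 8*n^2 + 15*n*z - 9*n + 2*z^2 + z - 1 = -8*n^2 + n*(15*z + 9) + 2*z^2 - 18*z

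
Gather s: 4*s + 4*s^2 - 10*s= 4*s^2 - 6*s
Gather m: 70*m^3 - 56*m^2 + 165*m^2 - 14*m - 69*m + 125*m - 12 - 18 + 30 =70*m^3 + 109*m^2 + 42*m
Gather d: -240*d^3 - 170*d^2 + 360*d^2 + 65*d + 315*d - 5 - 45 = -240*d^3 + 190*d^2 + 380*d - 50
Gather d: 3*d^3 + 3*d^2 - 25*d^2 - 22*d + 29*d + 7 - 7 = 3*d^3 - 22*d^2 + 7*d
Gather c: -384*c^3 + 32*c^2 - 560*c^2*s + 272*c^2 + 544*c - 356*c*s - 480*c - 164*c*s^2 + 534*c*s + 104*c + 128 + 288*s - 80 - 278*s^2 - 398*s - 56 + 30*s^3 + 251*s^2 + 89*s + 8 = -384*c^3 + c^2*(304 - 560*s) + c*(-164*s^2 + 178*s + 168) + 30*s^3 - 27*s^2 - 21*s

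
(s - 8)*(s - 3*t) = s^2 - 3*s*t - 8*s + 24*t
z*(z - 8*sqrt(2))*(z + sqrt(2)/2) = z^3 - 15*sqrt(2)*z^2/2 - 8*z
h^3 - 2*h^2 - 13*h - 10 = (h - 5)*(h + 1)*(h + 2)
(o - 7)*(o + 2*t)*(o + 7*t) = o^3 + 9*o^2*t - 7*o^2 + 14*o*t^2 - 63*o*t - 98*t^2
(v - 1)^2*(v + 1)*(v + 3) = v^4 + 2*v^3 - 4*v^2 - 2*v + 3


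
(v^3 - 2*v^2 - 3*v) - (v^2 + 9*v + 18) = v^3 - 3*v^2 - 12*v - 18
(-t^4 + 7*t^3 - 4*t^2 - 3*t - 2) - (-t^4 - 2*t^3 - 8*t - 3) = 9*t^3 - 4*t^2 + 5*t + 1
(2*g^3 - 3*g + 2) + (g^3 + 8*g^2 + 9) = 3*g^3 + 8*g^2 - 3*g + 11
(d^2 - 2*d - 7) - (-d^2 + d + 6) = 2*d^2 - 3*d - 13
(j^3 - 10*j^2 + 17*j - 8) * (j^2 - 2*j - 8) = j^5 - 12*j^4 + 29*j^3 + 38*j^2 - 120*j + 64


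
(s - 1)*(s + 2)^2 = s^3 + 3*s^2 - 4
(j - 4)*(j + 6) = j^2 + 2*j - 24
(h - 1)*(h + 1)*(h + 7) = h^3 + 7*h^2 - h - 7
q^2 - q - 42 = (q - 7)*(q + 6)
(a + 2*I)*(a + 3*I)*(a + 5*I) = a^3 + 10*I*a^2 - 31*a - 30*I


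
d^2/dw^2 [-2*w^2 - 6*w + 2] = -4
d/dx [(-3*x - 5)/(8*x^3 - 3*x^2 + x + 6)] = (-24*x^3 + 9*x^2 - 3*x + (3*x + 5)*(24*x^2 - 6*x + 1) - 18)/(8*x^3 - 3*x^2 + x + 6)^2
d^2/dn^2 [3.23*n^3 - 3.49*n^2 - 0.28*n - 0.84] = 19.38*n - 6.98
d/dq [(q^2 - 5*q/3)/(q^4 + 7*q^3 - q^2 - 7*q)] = 2*(-3*q^3 - 3*q^2 + 35*q - 13)/(3*(q^6 + 14*q^5 + 47*q^4 - 28*q^3 - 97*q^2 + 14*q + 49))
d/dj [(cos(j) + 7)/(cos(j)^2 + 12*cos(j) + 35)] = sin(j)/(cos(j) + 5)^2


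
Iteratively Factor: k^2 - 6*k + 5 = (k - 1)*(k - 5)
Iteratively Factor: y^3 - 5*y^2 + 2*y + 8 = (y + 1)*(y^2 - 6*y + 8) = (y - 2)*(y + 1)*(y - 4)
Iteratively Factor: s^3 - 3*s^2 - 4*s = (s + 1)*(s^2 - 4*s) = (s - 4)*(s + 1)*(s)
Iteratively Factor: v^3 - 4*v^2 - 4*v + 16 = (v - 4)*(v^2 - 4) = (v - 4)*(v + 2)*(v - 2)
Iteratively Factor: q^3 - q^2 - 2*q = (q + 1)*(q^2 - 2*q) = (q - 2)*(q + 1)*(q)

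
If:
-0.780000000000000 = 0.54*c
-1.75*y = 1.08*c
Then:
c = -1.44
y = 0.89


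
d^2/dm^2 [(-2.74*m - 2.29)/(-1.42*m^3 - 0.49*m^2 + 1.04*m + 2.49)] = (33.149616*m^5 + 66.849624*m^4 + 34.902724*m^3 + 99.264846*m^2 + 61.638432*m - 3.649222)/(2.863288*m^9 + 2.964108*m^8 - 5.268342*m^7 - 19.286651*m^6 - 6.536748*m^5 + 21.859797*m^4 + 32.900986*m^3 + 1.034595*m^2 - 19.344312*m - 15.438249)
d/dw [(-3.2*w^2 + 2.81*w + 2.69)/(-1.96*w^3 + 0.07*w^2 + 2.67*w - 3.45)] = (-6.272*w^4 + 11.0152*w^3 + 7.0765*w^2 + 21.7034*w - 16.8768)/(3.8416*w^6 - 0.2744*w^5 - 10.4615*w^4 + 13.8978*w^3 + 6.6459*w^2 - 18.423*w + 11.9025)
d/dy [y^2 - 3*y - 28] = 2*y - 3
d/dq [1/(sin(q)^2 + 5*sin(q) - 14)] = -(2*sin(q) + 5)*cos(q)/(sin(q)^2 + 5*sin(q) - 14)^2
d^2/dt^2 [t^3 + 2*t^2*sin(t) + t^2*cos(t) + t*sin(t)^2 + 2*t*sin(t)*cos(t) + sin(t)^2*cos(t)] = -2*t^2*sin(t) - t^2*cos(t) - 4*t*sin(t) - 4*t*sin(2*t) + 8*t*cos(t) + 2*t*cos(2*t) + 6*t + 2*sin(2*t) + 4*sqrt(2)*sin(t + pi/4) - 9*cos(t)/4 + 4*cos(2*t) + 9*cos(3*t)/4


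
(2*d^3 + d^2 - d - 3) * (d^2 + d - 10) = 2*d^5 + 3*d^4 - 20*d^3 - 14*d^2 + 7*d + 30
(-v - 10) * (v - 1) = -v^2 - 9*v + 10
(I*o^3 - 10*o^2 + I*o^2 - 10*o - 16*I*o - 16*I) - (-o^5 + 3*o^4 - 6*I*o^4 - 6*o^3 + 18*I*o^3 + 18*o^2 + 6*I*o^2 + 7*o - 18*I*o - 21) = o^5 - 3*o^4 + 6*I*o^4 + 6*o^3 - 17*I*o^3 - 28*o^2 - 5*I*o^2 - 17*o + 2*I*o + 21 - 16*I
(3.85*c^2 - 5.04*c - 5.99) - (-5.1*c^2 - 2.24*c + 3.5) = 8.95*c^2 - 2.8*c - 9.49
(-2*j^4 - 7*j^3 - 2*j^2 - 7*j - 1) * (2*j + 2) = -4*j^5 - 18*j^4 - 18*j^3 - 18*j^2 - 16*j - 2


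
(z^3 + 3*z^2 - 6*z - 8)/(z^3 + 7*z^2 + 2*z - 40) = (z + 1)/(z + 5)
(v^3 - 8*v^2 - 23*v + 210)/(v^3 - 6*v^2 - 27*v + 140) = (v - 6)/(v - 4)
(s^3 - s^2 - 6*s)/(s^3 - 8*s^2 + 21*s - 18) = s*(s + 2)/(s^2 - 5*s + 6)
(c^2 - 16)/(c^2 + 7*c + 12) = (c - 4)/(c + 3)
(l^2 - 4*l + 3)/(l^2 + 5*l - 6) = (l - 3)/(l + 6)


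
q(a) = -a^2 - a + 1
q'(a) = -2*a - 1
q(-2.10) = -1.31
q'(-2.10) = 3.20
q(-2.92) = -4.61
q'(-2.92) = 4.84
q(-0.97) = 1.03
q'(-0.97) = 0.94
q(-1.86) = -0.60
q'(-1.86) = 2.72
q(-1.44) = 0.37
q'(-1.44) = 1.88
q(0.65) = -0.07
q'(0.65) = -2.30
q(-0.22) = 1.17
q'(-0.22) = -0.56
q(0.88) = -0.65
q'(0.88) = -2.76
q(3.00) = -11.00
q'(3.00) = -7.00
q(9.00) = -89.00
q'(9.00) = -19.00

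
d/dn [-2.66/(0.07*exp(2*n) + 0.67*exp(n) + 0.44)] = (0.3724*exp(n) + 1.7822)*exp(n)/(0.07*exp(2*n) + 0.67*exp(n) + 0.44)^2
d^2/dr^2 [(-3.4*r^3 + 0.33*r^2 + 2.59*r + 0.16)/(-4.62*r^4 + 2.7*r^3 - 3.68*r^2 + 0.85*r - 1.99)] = (145.14192*r^9 - 42.2619119999999*r^8 - 985.518072*r^7 + 709.520136*r^6 - 1130.199264*r^5 + 326.995848*r^4 + 374.154248*r^3 - 184.551312*r^2 + 192.433368*r - 9.263412)/(98.611128*r^12 - 172.88964*r^11 + 336.681576*r^10 - 349.53714*r^9 + 459.222732*r^8 - 363.93066*r^7 + 357.043886*r^6 - 205.90959*r^5 + 171.113814*r^4 - 70.039255*r^3 + 48.032829*r^2 - 10.098255*r + 7.880599)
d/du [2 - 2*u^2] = -4*u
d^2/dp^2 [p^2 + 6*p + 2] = 2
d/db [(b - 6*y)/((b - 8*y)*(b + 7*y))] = ((-b + 6*y)*(b - 8*y) + (-b + 6*y)*(b + 7*y) + (b - 8*y)*(b + 7*y))/((b - 8*y)^2*(b + 7*y)^2)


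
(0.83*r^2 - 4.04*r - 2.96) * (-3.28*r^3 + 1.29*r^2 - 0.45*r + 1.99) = -2.7224*r^5 + 14.3219*r^4 + 4.1237*r^3 - 0.3487*r^2 - 6.7076*r - 5.8904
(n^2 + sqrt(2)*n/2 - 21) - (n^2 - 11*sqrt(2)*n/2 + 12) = 6*sqrt(2)*n - 33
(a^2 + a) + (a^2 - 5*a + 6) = 2*a^2 - 4*a + 6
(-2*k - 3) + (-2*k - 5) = -4*k - 8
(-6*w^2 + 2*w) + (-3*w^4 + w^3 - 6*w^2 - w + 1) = -3*w^4 + w^3 - 12*w^2 + w + 1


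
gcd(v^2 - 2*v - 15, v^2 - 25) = v - 5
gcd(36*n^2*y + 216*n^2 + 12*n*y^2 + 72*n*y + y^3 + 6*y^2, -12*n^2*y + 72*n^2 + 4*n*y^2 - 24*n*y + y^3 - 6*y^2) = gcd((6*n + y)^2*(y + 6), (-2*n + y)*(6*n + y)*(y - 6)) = 6*n + y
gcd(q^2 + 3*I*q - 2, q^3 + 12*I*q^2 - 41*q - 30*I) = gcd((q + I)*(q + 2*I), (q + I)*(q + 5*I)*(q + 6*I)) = q + I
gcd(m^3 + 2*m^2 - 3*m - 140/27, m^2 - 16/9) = m + 4/3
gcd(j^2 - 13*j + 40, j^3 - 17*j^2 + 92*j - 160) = j^2 - 13*j + 40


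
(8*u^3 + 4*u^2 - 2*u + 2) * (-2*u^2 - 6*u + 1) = -16*u^5 - 56*u^4 - 12*u^3 + 12*u^2 - 14*u + 2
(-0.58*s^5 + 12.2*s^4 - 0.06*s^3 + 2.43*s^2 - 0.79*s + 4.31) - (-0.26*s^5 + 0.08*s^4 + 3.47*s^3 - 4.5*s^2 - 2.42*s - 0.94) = -0.32*s^5 + 12.12*s^4 - 3.53*s^3 + 6.93*s^2 + 1.63*s + 5.25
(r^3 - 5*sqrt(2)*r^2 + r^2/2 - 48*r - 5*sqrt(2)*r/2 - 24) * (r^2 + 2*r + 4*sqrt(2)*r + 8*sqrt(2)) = r^5 - sqrt(2)*r^4 + 5*r^4/2 - 87*r^3 - 5*sqrt(2)*r^3/2 - 193*sqrt(2)*r^2 - 220*r^2 - 480*sqrt(2)*r - 88*r - 192*sqrt(2)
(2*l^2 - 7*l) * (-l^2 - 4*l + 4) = -2*l^4 - l^3 + 36*l^2 - 28*l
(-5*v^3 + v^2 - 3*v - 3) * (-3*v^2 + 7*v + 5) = 15*v^5 - 38*v^4 - 9*v^3 - 7*v^2 - 36*v - 15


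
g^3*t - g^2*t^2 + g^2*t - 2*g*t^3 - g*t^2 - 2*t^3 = (g - 2*t)*(g + t)*(g*t + t)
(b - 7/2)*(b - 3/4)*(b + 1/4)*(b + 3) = b^4 - b^3 - 167*b^2/16 + 171*b/32 + 63/32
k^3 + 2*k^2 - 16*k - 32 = (k - 4)*(k + 2)*(k + 4)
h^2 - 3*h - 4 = (h - 4)*(h + 1)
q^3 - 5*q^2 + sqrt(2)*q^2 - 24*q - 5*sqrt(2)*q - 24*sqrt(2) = (q - 8)*(q + 3)*(q + sqrt(2))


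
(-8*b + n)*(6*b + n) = -48*b^2 - 2*b*n + n^2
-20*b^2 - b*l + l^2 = (-5*b + l)*(4*b + l)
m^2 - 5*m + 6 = (m - 3)*(m - 2)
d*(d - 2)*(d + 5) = d^3 + 3*d^2 - 10*d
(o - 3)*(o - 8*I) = o^2 - 3*o - 8*I*o + 24*I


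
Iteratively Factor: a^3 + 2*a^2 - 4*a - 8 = (a + 2)*(a^2 - 4) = (a - 2)*(a + 2)*(a + 2)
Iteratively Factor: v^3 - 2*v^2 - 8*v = (v + 2)*(v^2 - 4*v) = (v - 4)*(v + 2)*(v)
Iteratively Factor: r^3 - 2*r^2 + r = (r - 1)*(r^2 - r) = (r - 1)^2*(r)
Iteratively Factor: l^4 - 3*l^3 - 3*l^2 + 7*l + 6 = (l - 3)*(l^3 - 3*l - 2) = (l - 3)*(l + 1)*(l^2 - l - 2) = (l - 3)*(l - 2)*(l + 1)*(l + 1)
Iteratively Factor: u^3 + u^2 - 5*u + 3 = (u - 1)*(u^2 + 2*u - 3) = (u - 1)*(u + 3)*(u - 1)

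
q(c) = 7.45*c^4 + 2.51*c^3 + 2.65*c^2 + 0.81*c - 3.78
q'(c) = 29.8*c^3 + 7.53*c^2 + 5.3*c + 0.81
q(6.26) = 12161.60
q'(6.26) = 7639.44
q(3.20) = 889.38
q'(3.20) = 1071.36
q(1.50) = 49.58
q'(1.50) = 126.28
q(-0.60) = -2.89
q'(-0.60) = -6.10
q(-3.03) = 576.22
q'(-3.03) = -775.10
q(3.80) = 1728.72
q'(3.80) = 1764.87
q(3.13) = 816.73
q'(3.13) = 1004.97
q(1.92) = 126.55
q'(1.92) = 249.67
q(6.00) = 10293.84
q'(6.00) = 6740.49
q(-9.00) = 47253.24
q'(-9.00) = -21161.16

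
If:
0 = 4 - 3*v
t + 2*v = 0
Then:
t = -8/3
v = 4/3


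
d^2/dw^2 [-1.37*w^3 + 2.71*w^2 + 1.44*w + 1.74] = 5.42 - 8.22*w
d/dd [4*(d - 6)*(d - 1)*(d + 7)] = 12*d^2 - 172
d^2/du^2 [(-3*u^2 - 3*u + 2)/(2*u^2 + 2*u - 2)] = (-3*u^2 - 3*u - 2)/(u^6 + 3*u^5 - 5*u^3 + 3*u - 1)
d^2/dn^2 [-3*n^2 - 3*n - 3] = -6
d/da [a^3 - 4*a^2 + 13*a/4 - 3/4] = 3*a^2 - 8*a + 13/4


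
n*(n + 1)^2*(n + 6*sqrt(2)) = n^4 + 2*n^3 + 6*sqrt(2)*n^3 + n^2 + 12*sqrt(2)*n^2 + 6*sqrt(2)*n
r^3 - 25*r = r*(r - 5)*(r + 5)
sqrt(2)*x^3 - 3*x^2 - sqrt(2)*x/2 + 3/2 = (x - 3*sqrt(2)/2)*(x - sqrt(2)/2)*(sqrt(2)*x + 1)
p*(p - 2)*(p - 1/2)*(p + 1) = p^4 - 3*p^3/2 - 3*p^2/2 + p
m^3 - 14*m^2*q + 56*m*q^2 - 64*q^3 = (m - 8*q)*(m - 4*q)*(m - 2*q)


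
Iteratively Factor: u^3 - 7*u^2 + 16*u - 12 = (u - 3)*(u^2 - 4*u + 4) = (u - 3)*(u - 2)*(u - 2)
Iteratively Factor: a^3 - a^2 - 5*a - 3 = (a - 3)*(a^2 + 2*a + 1) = (a - 3)*(a + 1)*(a + 1)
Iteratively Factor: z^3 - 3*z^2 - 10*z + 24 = (z - 4)*(z^2 + z - 6) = (z - 4)*(z - 2)*(z + 3)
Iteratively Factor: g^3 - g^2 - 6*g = (g)*(g^2 - g - 6) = g*(g - 3)*(g + 2)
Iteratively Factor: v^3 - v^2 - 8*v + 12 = (v + 3)*(v^2 - 4*v + 4) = (v - 2)*(v + 3)*(v - 2)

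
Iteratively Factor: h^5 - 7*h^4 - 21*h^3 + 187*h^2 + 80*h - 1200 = (h - 5)*(h^4 - 2*h^3 - 31*h^2 + 32*h + 240) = (h - 5)*(h - 4)*(h^3 + 2*h^2 - 23*h - 60) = (h - 5)^2*(h - 4)*(h^2 + 7*h + 12) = (h - 5)^2*(h - 4)*(h + 4)*(h + 3)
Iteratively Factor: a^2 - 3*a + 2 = (a - 2)*(a - 1)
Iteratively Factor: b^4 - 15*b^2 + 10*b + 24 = (b + 4)*(b^3 - 4*b^2 + b + 6) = (b + 1)*(b + 4)*(b^2 - 5*b + 6) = (b - 2)*(b + 1)*(b + 4)*(b - 3)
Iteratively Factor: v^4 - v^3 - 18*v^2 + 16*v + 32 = (v + 1)*(v^3 - 2*v^2 - 16*v + 32) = (v - 4)*(v + 1)*(v^2 + 2*v - 8) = (v - 4)*(v - 2)*(v + 1)*(v + 4)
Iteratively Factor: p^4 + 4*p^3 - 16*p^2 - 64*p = (p + 4)*(p^3 - 16*p) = p*(p + 4)*(p^2 - 16) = p*(p + 4)^2*(p - 4)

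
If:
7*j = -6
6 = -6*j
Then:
No Solution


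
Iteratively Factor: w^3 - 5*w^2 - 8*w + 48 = (w + 3)*(w^2 - 8*w + 16) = (w - 4)*(w + 3)*(w - 4)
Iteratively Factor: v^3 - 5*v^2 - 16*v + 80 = (v - 5)*(v^2 - 16) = (v - 5)*(v + 4)*(v - 4)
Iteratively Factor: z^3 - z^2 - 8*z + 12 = (z - 2)*(z^2 + z - 6) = (z - 2)*(z + 3)*(z - 2)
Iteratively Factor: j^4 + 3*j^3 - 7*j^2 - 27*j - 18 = (j - 3)*(j^3 + 6*j^2 + 11*j + 6) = (j - 3)*(j + 3)*(j^2 + 3*j + 2) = (j - 3)*(j + 2)*(j + 3)*(j + 1)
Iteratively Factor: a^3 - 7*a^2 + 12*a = (a - 4)*(a^2 - 3*a) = (a - 4)*(a - 3)*(a)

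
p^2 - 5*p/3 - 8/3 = (p - 8/3)*(p + 1)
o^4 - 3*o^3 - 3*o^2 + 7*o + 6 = (o - 3)*(o - 2)*(o + 1)^2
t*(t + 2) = t^2 + 2*t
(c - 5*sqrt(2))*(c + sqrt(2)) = c^2 - 4*sqrt(2)*c - 10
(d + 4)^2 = d^2 + 8*d + 16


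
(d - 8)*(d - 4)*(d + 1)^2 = d^4 - 10*d^3 + 9*d^2 + 52*d + 32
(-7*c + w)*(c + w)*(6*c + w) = -42*c^3 - 43*c^2*w + w^3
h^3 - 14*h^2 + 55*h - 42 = (h - 7)*(h - 6)*(h - 1)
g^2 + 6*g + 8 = (g + 2)*(g + 4)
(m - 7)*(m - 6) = m^2 - 13*m + 42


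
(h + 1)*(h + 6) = h^2 + 7*h + 6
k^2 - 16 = (k - 4)*(k + 4)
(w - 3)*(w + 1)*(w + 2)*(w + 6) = w^4 + 6*w^3 - 7*w^2 - 48*w - 36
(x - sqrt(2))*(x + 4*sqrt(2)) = x^2 + 3*sqrt(2)*x - 8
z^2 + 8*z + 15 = (z + 3)*(z + 5)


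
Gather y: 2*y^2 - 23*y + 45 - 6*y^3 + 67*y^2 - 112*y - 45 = -6*y^3 + 69*y^2 - 135*y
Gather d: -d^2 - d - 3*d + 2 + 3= -d^2 - 4*d + 5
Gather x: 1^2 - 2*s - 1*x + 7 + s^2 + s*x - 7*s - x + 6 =s^2 - 9*s + x*(s - 2) + 14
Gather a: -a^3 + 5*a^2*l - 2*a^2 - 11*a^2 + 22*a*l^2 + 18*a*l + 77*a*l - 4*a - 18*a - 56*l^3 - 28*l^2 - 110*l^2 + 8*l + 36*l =-a^3 + a^2*(5*l - 13) + a*(22*l^2 + 95*l - 22) - 56*l^3 - 138*l^2 + 44*l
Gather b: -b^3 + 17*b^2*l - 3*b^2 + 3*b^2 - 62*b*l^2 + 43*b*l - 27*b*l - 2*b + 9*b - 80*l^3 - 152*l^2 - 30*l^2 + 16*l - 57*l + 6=-b^3 + 17*b^2*l + b*(-62*l^2 + 16*l + 7) - 80*l^3 - 182*l^2 - 41*l + 6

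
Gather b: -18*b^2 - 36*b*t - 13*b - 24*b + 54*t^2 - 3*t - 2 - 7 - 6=-18*b^2 + b*(-36*t - 37) + 54*t^2 - 3*t - 15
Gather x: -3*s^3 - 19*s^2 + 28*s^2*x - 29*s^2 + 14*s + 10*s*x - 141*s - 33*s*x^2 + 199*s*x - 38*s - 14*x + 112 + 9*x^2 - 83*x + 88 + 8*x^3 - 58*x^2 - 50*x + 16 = -3*s^3 - 48*s^2 - 165*s + 8*x^3 + x^2*(-33*s - 49) + x*(28*s^2 + 209*s - 147) + 216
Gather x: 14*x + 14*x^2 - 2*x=14*x^2 + 12*x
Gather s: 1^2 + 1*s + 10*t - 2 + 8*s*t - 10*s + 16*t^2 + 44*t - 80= s*(8*t - 9) + 16*t^2 + 54*t - 81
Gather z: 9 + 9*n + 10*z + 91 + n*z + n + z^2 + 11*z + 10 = 10*n + z^2 + z*(n + 21) + 110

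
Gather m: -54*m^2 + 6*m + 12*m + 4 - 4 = -54*m^2 + 18*m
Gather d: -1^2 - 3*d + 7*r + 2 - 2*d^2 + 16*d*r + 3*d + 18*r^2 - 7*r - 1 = -2*d^2 + 16*d*r + 18*r^2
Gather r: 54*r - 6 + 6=54*r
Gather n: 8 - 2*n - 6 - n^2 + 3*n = -n^2 + n + 2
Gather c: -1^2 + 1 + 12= 12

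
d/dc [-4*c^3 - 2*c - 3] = -12*c^2 - 2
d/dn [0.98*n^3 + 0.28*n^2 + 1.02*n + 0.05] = 2.94*n^2 + 0.56*n + 1.02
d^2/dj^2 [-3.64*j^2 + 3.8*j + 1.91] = -7.28000000000000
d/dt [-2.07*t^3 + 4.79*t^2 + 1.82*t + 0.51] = -6.21*t^2 + 9.58*t + 1.82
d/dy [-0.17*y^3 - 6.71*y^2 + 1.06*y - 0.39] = -0.51*y^2 - 13.42*y + 1.06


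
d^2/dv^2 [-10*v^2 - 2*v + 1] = -20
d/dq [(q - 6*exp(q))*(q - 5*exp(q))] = -11*q*exp(q) + 2*q + 60*exp(2*q) - 11*exp(q)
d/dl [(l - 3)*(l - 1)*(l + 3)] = 3*l^2 - 2*l - 9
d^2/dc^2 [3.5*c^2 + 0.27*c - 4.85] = 7.00000000000000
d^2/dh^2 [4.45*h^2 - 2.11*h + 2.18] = 8.90000000000000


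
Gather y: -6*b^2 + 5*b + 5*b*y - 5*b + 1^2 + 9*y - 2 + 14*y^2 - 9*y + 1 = -6*b^2 + 5*b*y + 14*y^2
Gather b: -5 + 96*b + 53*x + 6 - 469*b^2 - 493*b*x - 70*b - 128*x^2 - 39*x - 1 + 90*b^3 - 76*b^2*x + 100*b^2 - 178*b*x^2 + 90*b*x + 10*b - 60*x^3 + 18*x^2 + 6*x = 90*b^3 + b^2*(-76*x - 369) + b*(-178*x^2 - 403*x + 36) - 60*x^3 - 110*x^2 + 20*x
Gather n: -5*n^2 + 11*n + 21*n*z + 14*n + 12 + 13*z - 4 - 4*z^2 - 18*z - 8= -5*n^2 + n*(21*z + 25) - 4*z^2 - 5*z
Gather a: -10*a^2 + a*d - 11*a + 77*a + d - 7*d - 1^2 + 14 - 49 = -10*a^2 + a*(d + 66) - 6*d - 36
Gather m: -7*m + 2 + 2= 4 - 7*m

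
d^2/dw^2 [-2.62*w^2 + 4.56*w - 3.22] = -5.24000000000000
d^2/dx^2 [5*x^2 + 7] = 10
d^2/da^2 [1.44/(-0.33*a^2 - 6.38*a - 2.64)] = (0.313632*a^2 + 6.063552*a - 1.44*(0.66*a + 6.38)*(1.32*a + 12.76) + 2.509056)/(0.33*a^2 + 6.38*a + 2.64)^3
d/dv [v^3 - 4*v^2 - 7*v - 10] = 3*v^2 - 8*v - 7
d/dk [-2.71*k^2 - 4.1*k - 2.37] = -5.42*k - 4.1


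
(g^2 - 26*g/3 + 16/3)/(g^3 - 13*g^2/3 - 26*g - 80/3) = (3*g - 2)/(3*g^2 + 11*g + 10)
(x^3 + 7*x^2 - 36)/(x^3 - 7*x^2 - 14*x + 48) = (x + 6)/(x - 8)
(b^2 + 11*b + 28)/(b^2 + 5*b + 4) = (b + 7)/(b + 1)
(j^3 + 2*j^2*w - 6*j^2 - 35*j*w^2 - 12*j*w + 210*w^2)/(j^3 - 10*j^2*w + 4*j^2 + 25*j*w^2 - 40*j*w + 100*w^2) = (-j^2 - 7*j*w + 6*j + 42*w)/(-j^2 + 5*j*w - 4*j + 20*w)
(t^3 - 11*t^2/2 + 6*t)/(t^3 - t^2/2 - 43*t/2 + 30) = t/(t + 5)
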